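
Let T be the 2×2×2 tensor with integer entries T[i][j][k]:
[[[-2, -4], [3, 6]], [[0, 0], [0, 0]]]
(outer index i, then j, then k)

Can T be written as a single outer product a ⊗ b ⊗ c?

If T = a ⊗ b ⊗ c then every fibre of T is a multiple of the corresponding factor, so read the factors off the fibres through the nonzero entry T[0,0,0] = -2.
The mode-1 fibre T[:,0,0] = [-2, 0] gives a = (1, 0) (primitive direction); the mode-2 fibre T[0,:,0] = [-2, 3] gives b = (2, -3); then c[k] = T[0,0,k] / (a[0]·b[0]) = [-2, -4] / 2 = (-1, -2).
Expanding (1, 0) ⊗ (2, -3) ⊗ (-1, -2) reproduces all 8 entries of T, so T = (1, 0) ⊗ (2, -3) ⊗ (-1, -2) and rank(T) ≤ 1.
Equivalently every frontal slice T[:,:,k] is c[k] times the rank-1 matrix (1, 0) ⊗ (2, -3). So T has rank 1 (it is nonzero).

Yes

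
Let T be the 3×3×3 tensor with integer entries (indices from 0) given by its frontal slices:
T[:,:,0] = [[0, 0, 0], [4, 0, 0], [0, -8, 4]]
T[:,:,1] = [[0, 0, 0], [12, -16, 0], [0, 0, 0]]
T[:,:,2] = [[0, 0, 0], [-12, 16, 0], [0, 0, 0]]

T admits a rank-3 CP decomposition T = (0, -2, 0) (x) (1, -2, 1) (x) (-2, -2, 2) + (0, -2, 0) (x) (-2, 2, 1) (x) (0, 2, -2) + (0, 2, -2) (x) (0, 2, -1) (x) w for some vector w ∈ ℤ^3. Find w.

w = (2, 0, 0)

Subtract the known terms from T to get the rank-1 residual R = (0, 2, -2) (x) (0, 2, -1) (x) w, so R[i,j,k] = a[i]·b[j]·w[k]. Pick indices with nonzero a[1]·b[1] = (2)·(2) = 4. Only the fibre through (1,1,·) is needed: R[1,1,:] = T[1,1,:] − Σₗ aₗ[1]bₗ[1]cₗ = [0, -16, 16] − (-2)·(-2)·(-2, -2, 2) − (-2)·(2)·(0, 2, -2) = [8, 0, 0]. Then w[k] = R[1,1,k] / 4 for each k, giving w = [8, 0, 0] / 4 = (2, 0, 0).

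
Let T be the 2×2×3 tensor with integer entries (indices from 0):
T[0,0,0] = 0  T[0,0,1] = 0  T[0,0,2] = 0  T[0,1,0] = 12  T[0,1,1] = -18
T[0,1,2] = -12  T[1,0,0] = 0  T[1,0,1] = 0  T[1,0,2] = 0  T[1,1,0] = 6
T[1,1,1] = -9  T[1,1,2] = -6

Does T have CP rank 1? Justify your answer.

Yes

If T = a (x) b (x) c then every fibre of T is a multiple of the corresponding factor, so read the factors off the fibres through the nonzero entry T[0,1,0] = 12.
The mode-1 fibre T[:,1,0] = [12, 6] gives a = (2, 1) (primitive direction); the mode-2 fibre T[0,:,0] = [0, 12] gives b = (0, 1); then c[k] = T[0,1,k] / (a[0]·b[1]) = [12, -18, -12] / 2 = (6, -9, -6).
Expanding (2, 1) (x) (0, 1) (x) (6, -9, -6) reproduces all 12 entries of T, so T = (2, 1) (x) (0, 1) (x) (6, -9, -6) and rank(T) ≤ 1.
Equivalently every frontal slice T[:,:,k] is c[k] times the rank-1 matrix (2, 1) (x) (0, 1). So T has rank 1 (it is nonzero).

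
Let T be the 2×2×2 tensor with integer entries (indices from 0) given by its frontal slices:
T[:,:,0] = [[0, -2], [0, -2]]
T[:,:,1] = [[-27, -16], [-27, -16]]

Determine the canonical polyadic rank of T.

Lower bound: the mode-2 unfolding of T (rows indexed by j, columns by (i,k) = (0,0), (0,1), (1,0), (1,1)) is [[0, -27, 0, -27], [-2, -16, -2, -16]].
There the 2×2 minor on rows j ∈ {0, 1}, columns (i,k) ∈ {(0,0), (0,1)} is det [[0, -27], [-2, -16]] = -54 ≠ 0, so this unfolding has rank ≥ 2; CP rank is at least every unfolding rank, so rank(T) ≥ 2. (Unfolding ranks only ever bound the CP rank from below — rank(T) can be strictly larger than all of them — so the matching upper bound has to come from an explicit 2-term decomposition.)
Upper bound — finding two terms. Every mode-1 slice of T is a multiple of one matrix: T[i,:,:] = a[i]·M with a = [1, 1] and M = [[0, -27], [-2, -16]] (rows indexed by j, columns by k). So it suffices to write M as a sum of two rank-1 matrices.
Splitting M by its rows (j = 0, 1), M = [1, 0][0, -27]ᵀ + [0, 1][-2, -16]ᵀ.
Hence T = [1, 1] ⊗ [1, 0] ⊗ [0, -27] + [1, 1] ⊗ [0, 1] ⊗ [-2, -16], so rank(T) ≤ 2.
These bounds meet, so rank(T) = 2.

2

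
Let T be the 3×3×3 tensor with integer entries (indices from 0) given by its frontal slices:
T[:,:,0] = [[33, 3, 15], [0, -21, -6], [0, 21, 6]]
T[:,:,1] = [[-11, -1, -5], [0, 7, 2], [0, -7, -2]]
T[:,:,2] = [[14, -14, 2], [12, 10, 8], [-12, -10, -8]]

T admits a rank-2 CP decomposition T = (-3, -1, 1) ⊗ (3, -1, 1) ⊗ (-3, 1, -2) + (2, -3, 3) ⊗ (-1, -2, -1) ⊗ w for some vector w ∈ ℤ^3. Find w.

w = (-3, 1, 2)

Subtract the known terms from T to get the rank-1 residual R = (2, -3, 3) ⊗ (-1, -2, -1) ⊗ w, so R[i,j,k] = a[i]·b[j]·w[k]. Pick indices with nonzero a[0]·b[0] = (2)·(-1) = -2. Only the fibre through (0,0,·) is needed: R[0,0,:] = T[0,0,:] − Σₗ aₗ[0]bₗ[0]cₗ = [33, -11, 14] − (-3)·(3)·(-3, 1, -2) = [6, -2, -4]. Then w[k] = R[0,0,k] / -2 for each k, giving w = [6, -2, -4] / -2 = (-3, 1, 2).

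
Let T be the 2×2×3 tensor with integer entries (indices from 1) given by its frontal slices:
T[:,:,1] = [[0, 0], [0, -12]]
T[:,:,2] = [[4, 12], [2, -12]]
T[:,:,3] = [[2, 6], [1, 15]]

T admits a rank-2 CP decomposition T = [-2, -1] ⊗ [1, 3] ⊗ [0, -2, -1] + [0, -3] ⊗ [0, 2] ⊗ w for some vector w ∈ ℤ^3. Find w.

w = [2, 3, -2]

Subtract the known terms from T to get the rank-1 residual R = [0, -3] ⊗ [0, 2] ⊗ w, so R[i,j,k] = a[i]·b[j]·w[k]. Pick indices with nonzero a[2]·b[2] = (-3)·(2) = -6. Only the fibre through (2,2,·) is needed: R[2,2,:] = T[2,2,:] − Σₗ aₗ[2]bₗ[2]cₗ = [-12, -12, 15] − (-1)·(3)·[0, -2, -1] = [-12, -18, 12]. Then w[k] = R[2,2,k] / -6 for each k, giving w = [-12, -18, 12] / -6 = [2, 3, -2].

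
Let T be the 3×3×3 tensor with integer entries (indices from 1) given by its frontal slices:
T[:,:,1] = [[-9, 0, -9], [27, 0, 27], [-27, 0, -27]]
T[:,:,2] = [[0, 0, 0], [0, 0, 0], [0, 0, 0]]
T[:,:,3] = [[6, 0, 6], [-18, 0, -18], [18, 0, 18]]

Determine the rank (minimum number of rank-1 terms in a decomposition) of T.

Lower bound: T ≠ 0 (e.g. T[1,1,1] = -9), so rank(T) ≥ 1.
Upper bound: if T = a ⊗ b ⊗ c then every fibre of T is a multiple of the corresponding factor, so read the factors off the fibres through the nonzero entry T[1,1,1] = -9.
The mode-1 fibre T[:,1,1] = [-9, 27, -27] gives a = (1, -3, 3) (primitive direction); the mode-2 fibre T[1,:,1] = [-9, 0, -9] gives b = (1, 0, 1); then c[k] = T[1,1,k] / (a[1]·b[1]) = [-9, 0, 6] / 1 = (-9, 0, 6).
Expanding (1, -3, 3) ⊗ (1, 0, 1) ⊗ (-9, 0, 6) reproduces all 27 entries of T, so T = (1, -3, 3) ⊗ (1, 0, 1) ⊗ (-9, 0, 6) and rank(T) ≤ 1.
These bounds meet, so rank(T) = 1.

1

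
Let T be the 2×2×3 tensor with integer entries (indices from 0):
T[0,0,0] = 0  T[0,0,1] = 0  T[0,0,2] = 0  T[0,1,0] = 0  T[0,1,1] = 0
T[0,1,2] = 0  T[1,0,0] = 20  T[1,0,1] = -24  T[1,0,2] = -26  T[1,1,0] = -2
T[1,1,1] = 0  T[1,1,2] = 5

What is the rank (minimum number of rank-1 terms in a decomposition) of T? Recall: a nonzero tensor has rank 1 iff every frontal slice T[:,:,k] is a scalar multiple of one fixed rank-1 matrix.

Lower bound: the mode-2 unfolding of T (rows indexed by j, columns by (i,k) = (0,0), (0,1), (0,2), (1,0), (1,1), (1,2)) is [[0, 0, 0, 20, -24, -26], [0, 0, 0, -2, 0, 5]].
There the 2×2 minor on rows j ∈ {0, 1}, columns (i,k) ∈ {(1,0), (1,1)} is det [[20, -24], [-2, 0]] = -48 ≠ 0, so this unfolding has rank ≥ 2; CP rank is at least every unfolding rank, so rank(T) ≥ 2. (Flattening ranks never certify an upper bound on CP rank; for that we must actually write T with 2 rank-1 terms.)
Upper bound — finding two terms. Every mode-1 slice of T is a multiple of one matrix: T[i,:,:] = a[i]·M with a = (0, 1) and M = [[20, -24, -26], [-2, 0, 5]] (rows indexed by j, columns by k). So it suffices to write M as a sum of two rank-1 matrices.
Splitting M by its rows (j = 0, 1), M = (1, 0)(20, -24, -26)ᵀ + (0, 1)(-2, 0, 5)ᵀ.
Hence T = (0, 1) ∘ (1, 0) ∘ (20, -24, -26) + (0, 1) ∘ (0, 1) ∘ (-2, 0, 5), so rank(T) ≤ 2.
These bounds meet, so rank(T) = 2.

2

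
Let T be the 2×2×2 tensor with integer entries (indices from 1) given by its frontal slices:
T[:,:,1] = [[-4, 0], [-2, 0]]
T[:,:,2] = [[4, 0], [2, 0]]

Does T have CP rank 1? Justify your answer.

Yes

If T = a ⊗ b ⊗ c then every fibre of T is a multiple of the corresponding factor, so read the factors off the fibres through the nonzero entry T[1,1,1] = -4.
The mode-1 fibre T[:,1,1] = [-4, -2] gives a = (2, 1) (primitive direction); the mode-2 fibre T[1,:,1] = [-4, 0] gives b = (1, 0); then c[k] = T[1,1,k] / (a[1]·b[1]) = [-4, 4] / 2 = (-2, 2).
Expanding (2, 1) ⊗ (1, 0) ⊗ (-2, 2) reproduces all 8 entries of T, so T = (2, 1) ⊗ (1, 0) ⊗ (-2, 2) and rank(T) ≤ 1.
Equivalently every frontal slice T[:,:,k] is c[k] times the rank-1 matrix (2, 1) ⊗ (1, 0). So T has rank 1 (it is nonzero).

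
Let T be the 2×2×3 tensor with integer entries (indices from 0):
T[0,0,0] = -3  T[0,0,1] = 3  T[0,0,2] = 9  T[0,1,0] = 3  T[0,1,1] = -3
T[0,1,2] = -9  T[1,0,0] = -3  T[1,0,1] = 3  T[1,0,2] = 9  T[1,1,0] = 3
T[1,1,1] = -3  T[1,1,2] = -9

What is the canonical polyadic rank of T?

Lower bound: T ≠ 0 (e.g. T[0,0,0] = -3), so rank(T) ≥ 1.
Upper bound: if T = a ⊗ b ⊗ c then every fibre of T is a multiple of the corresponding factor, so read the factors off the fibres through the nonzero entry T[0,0,0] = -3.
The mode-1 fibre T[:,0,0] = [-3, -3] gives a = [1, 1] (primitive direction); the mode-2 fibre T[0,:,0] = [-3, 3] gives b = [1, -1]; then c[k] = T[0,0,k] / (a[0]·b[0]) = [-3, 3, 9] / 1 = [-3, 3, 9].
Expanding [1, 1] ⊗ [1, -1] ⊗ [-3, 3, 9] reproduces all 12 entries of T, so T = [1, 1] ⊗ [1, -1] ⊗ [-3, 3, 9] and rank(T) ≤ 1.
These bounds meet, so rank(T) = 1.

1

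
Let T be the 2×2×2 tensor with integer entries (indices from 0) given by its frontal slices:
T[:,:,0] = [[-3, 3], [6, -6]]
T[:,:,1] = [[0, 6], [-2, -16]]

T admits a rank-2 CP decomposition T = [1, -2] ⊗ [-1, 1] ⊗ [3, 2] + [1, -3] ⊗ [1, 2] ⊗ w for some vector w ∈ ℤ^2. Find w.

Subtract the known terms from T to get the rank-1 residual R = [1, -3] ⊗ [1, 2] ⊗ w, so R[i,j,k] = a[i]·b[j]·w[k]. Pick indices with nonzero a[0]·b[0] = (1)·(1) = 1. Only the fibre through (0,0,·) is needed: R[0,0,:] = T[0,0,:] − Σₗ aₗ[0]bₗ[0]cₗ = [-3, 0] − (1)·(-1)·[3, 2] = [0, 2]. Then w[k] = R[0,0,k] / 1 for each k, giving w = [0, 2] / 1 = [0, 2].

w = [0, 2]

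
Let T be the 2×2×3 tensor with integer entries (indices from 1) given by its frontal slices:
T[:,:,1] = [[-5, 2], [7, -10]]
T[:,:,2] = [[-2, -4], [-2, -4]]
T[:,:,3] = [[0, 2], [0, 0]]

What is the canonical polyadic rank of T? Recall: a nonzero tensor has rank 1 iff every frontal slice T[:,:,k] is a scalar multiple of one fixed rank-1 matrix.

3

Lower bound: the mode-3 unfolding of T (rows indexed by k, columns by (i,j) = (1,1), (1,2), (2,1), (2,2)) is [[-5, 2, 7, -10], [-2, -4, -2, -4], [0, 2, 0, 0]].
There the 3×3 minor on rows k ∈ {1, 2, 3}, columns (i,j) ∈ {(1,1), (1,2), (2,1)} is det [[-5, 2, 7], [-2, -4, -2], [0, 2, 0]] = -48 ≠ 0, so this unfolding has rank ≥ 3; CP rank is at least every unfolding rank, so rank(T) ≥ 3. (Unfolding ranks only ever bound the CP rank from below — rank(T) can be strictly larger than all of them — so the matching upper bound has to come from an explicit 3-term decomposition.)
Upper bound: T is a sum of 3 rank-1 terms, T = [1, -2] ⊗ [1, -1] ⊗ [-4, 0, 0] + [1, 0] ⊗ [0, 1] ⊗ [0, 0, 2] + [1, 1] ⊗ [1, 2] ⊗ [-1, -2, 0] (one valid choice — decompositions are not unique — normalised so each a, b is primitive with positive first nonzero entry; check it by expanding all entries), so rank(T) ≤ 3.
These bounds meet, so rank(T) = 3.
Check entry T[1,2,2] = -4: (1)·(-1)·(0) + (1)·(1)·(0) + (1)·(2)·(-2) = -4.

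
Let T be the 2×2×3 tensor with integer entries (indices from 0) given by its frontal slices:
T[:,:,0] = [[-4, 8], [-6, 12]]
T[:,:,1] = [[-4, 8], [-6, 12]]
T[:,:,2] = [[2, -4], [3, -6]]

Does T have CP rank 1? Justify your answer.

Yes

If T = a ⊗ b ⊗ c then every fibre of T is a multiple of the corresponding factor, so read the factors off the fibres through the nonzero entry T[0,0,0] = -4.
The mode-1 fibre T[:,0,0] = [-4, -6] gives a = [2, 3] (primitive direction); the mode-2 fibre T[0,:,0] = [-4, 8] gives b = [1, -2]; then c[k] = T[0,0,k] / (a[0]·b[0]) = [-4, -4, 2] / 2 = [-2, -2, 1].
Expanding [2, 3] ⊗ [1, -2] ⊗ [-2, -2, 1] reproduces all 12 entries of T, so T = [2, 3] ⊗ [1, -2] ⊗ [-2, -2, 1] and rank(T) ≤ 1.
Equivalently every frontal slice T[:,:,k] is c[k] times the rank-1 matrix [2, 3] ⊗ [1, -2]. So T has rank 1 (it is nonzero).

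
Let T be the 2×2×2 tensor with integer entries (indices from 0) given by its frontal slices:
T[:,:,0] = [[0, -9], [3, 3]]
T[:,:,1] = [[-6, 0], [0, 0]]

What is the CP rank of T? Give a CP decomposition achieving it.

Lower bound: the mode-2 unfolding of T (rows indexed by j, columns by (i,k) = (0,0), (0,1), (1,0), (1,1)) is [[0, -6, 3, 0], [-9, 0, 3, 0]].
There the 2×2 minor on rows j ∈ {0, 1}, columns (i,k) ∈ {(0,0), (0,1)} is det [[0, -6], [-9, 0]] = -54 ≠ 0, so this unfolding has rank ≥ 2; CP rank is at least every unfolding rank, so rank(T) ≥ 2. (Flattening ranks never certify an upper bound on CP rank; for that we must actually write T with 2 rank-1 terms.)
Upper bound — finding two terms. Write S_k = T[:,:,k] for the frontal slices: S₀ = [[0, -9], [3, 3]], S₁ = [[-6, 0], [0, 0]].
If T = a₁ ⊗ b₁ ⊗ c₁ + a₂ ⊗ b₂ ⊗ c₂ then each S_k = c₁[k]·a₁b₁ᵀ + c₂[k]·a₂b₂ᵀ. S₀ and S₁ are linearly independent, so a₁b₁ᵀ and a₂b₂ᵀ must span the same plane of matrices: they are the rank-1 matrices of the form x·S₀ + y·S₁.
det(x·S₀ + y·S₁) is 27·x² − 18·xy = 9·(3·x − 2·y)(x), vanishing at (x:y) = (2:3) and (0:1).
M₁ = 2·S₀ + 3·S₁ = [[-18, -18], [6, 6]] = (-6)·[3, -1][1, 1]ᵀ and M₂ = S₁ = [[-6, 0], [0, 0]] = (-6)·[1, 0][1, 0]ᵀ, so take a₁ = [3, -1], b₁ = [1, 1], a₂ = [1, 0], b₂ = [1, 0].
Each slice is an integer combination of E₁ = a₁b₁ᵀ and E₂ = a₂b₂ᵀ: S₀ = −3·E₁ + 9·E₂, S₁ = −6·E₂; reading off coefficients, c₁ = [-3, 0] and c₂ = [9, -6].
Hence T = [3, -1] ⊗ [1, 1] ⊗ [-3, 0] + [1, 0] ⊗ [1, 0] ⊗ [9, -6], so rank(T) ≤ 2.
These bounds meet, so rank(T) = 2.
Check entry T[1,1,1] = 0: (-1)·(1)·(0) + (0)·(0)·(-6) = 0.

rank(T) = 2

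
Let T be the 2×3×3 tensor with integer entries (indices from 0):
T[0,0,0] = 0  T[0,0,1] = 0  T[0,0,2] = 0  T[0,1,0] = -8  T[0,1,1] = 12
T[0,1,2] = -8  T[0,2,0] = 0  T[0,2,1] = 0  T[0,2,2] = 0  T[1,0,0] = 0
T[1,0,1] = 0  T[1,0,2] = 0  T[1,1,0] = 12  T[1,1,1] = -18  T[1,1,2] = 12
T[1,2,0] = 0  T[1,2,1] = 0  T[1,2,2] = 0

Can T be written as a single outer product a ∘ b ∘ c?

Yes

If T = a ∘ b ∘ c then every fibre of T is a multiple of the corresponding factor, so read the factors off the fibres through the nonzero entry T[0,1,0] = -8.
The mode-1 fibre T[:,1,0] = [-8, 12] gives a = [2, -3] (primitive direction); the mode-2 fibre T[0,:,0] = [0, -8, 0] gives b = [0, 1, 0]; then c[k] = T[0,1,k] / (a[0]·b[1]) = [-8, 12, -8] / 2 = [-4, 6, -4].
Expanding [2, -3] ∘ [0, 1, 0] ∘ [-4, 6, -4] reproduces all 18 entries of T, so T = [2, -3] ∘ [0, 1, 0] ∘ [-4, 6, -4] and rank(T) ≤ 1.
Equivalently every frontal slice T[:,:,k] is c[k] times the rank-1 matrix [2, -3] ∘ [0, 1, 0]. So T has rank 1 (it is nonzero).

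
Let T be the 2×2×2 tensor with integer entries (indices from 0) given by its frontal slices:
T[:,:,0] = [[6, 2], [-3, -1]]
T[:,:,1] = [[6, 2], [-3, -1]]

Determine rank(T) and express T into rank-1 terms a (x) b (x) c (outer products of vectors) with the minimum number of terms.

Lower bound: T ≠ 0 (e.g. T[0,0,0] = 6), so rank(T) ≥ 1.
Upper bound: if T = a (x) b (x) c then every fibre of T is a multiple of the corresponding factor, so read the factors off the fibres through the nonzero entry T[0,0,0] = 6.
The mode-1 fibre T[:,0,0] = [6, -3] gives a = [2, -1] (primitive direction); the mode-2 fibre T[0,:,0] = [6, 2] gives b = [3, 1]; then c[k] = T[0,0,k] / (a[0]·b[0]) = [6, 6] / 6 = [1, 1].
Expanding [2, -1] (x) [3, 1] (x) [1, 1] reproduces all 8 entries of T, so T = [2, -1] (x) [3, 1] (x) [1, 1] and rank(T) ≤ 1.
These bounds meet, so rank(T) = 1.

rank(T) = 1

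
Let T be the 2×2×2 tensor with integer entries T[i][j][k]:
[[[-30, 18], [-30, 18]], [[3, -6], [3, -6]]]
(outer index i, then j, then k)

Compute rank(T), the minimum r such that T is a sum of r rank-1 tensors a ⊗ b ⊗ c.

Lower bound: in the mode-1 unfolding of T (rows indexed by i, columns by (j,k)) the 2×2 minor on rows i ∈ {0, 1}, columns (j,k) ∈ {(0,0), (0,1)} is det [[-30, 18], [3, -6]] = 126 ≠ 0, so that unfolding has rank ≥ 2 and hence rank(T) ≥ 2 (CP rank is at least every unfolding rank, though it can be larger).
Upper bound: T[:,j,:] = b[j]·M for every slice, with b = [1, 1] and M = [[-30, 18], [3, -6]] (rows i, columns k).
Splitting M by its rows (i = 0, 1), M = [1, 0][-30, 18]ᵀ + [0, 1][3, -6]ᵀ.
Hence T = [1, 0] ⊗ [1, 1] ⊗ [-30, 18] + [0, 1] ⊗ [1, 1] ⊗ [3, -6], so rank(T) ≤ 2.
These bounds meet, so rank(T) = 2.

2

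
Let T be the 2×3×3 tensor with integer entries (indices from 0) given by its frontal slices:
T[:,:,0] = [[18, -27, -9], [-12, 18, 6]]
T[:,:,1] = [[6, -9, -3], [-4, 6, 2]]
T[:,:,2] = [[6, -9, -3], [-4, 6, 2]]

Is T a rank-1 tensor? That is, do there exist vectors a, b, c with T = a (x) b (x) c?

Yes

If T = a (x) b (x) c then every fibre of T is a multiple of the corresponding factor, so read the factors off the fibres through the nonzero entry T[0,0,0] = 18.
The mode-1 fibre T[:,0,0] = [18, -12] gives a = [3, -2] (primitive direction); the mode-2 fibre T[0,:,0] = [18, -27, -9] gives b = [2, -3, -1]; then c[k] = T[0,0,k] / (a[0]·b[0]) = [18, 6, 6] / 6 = [3, 1, 1].
Expanding [3, -2] (x) [2, -3, -1] (x) [3, 1, 1] reproduces all 18 entries of T, so T = [3, -2] (x) [2, -3, -1] (x) [3, 1, 1] and rank(T) ≤ 1.
Equivalently every frontal slice T[:,:,k] is c[k] times the rank-1 matrix [3, -2] (x) [2, -3, -1]. So T has rank 1 (it is nonzero).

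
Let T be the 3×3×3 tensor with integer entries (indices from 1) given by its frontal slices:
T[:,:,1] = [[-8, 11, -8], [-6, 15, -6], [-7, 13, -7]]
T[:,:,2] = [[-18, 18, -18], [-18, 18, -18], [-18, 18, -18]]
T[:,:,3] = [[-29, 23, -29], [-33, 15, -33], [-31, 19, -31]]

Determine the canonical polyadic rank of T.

Lower bound: the mode-1 unfolding of T (rows indexed by i, columns by (j,k) = (1,1), (1,2), (1,3), (2,1), (2,2), (2,3), (3,1), (3,2), (3,3)) is [[-8, -18, -29, 11, 18, 23, -8, -18, -29], [-6, -18, -33, 15, 18, 15, -6, -18, -33], [-7, -18, -31, 13, 18, 19, -7, -18, -31]].
There the 2×2 minor on rows i ∈ {1, 2}, columns (j,k) ∈ {(1,1), (1,2)} is det [[-8, -18], [-6, -18]] = 36 ≠ 0, so this unfolding has rank ≥ 2; CP rank is at least every unfolding rank, so rank(T) ≥ 2. (Flattening ranks never certify an upper bound on CP rank; for that we must actually write T with 2 rank-1 terms.)
Upper bound — finding two terms. Write S_k = T[:,:,k] for the frontal slices: S₁ = [[-8, 11, -8], [-6, 15, -6], [-7, 13, -7]], S₂ = [[-18, 18, -18], [-18, 18, -18], [-18, 18, -18]], S₃ = [[-29, 23, -29], [-33, 15, -33], [-31, 19, -31]].
If T = a₁ ⊗ b₁ ⊗ c₁ + a₂ ⊗ b₂ ⊗ c₂ then each S_k = c₁[k]·a₁b₁ᵀ + c₂[k]·a₂b₂ᵀ. S₁ and S₂ are linearly independent, so a₁b₁ᵀ and a₂b₂ᵀ must span the same plane of matrices: they are the rank-1 matrices of the form x·S₁ + y·S₂.
The 2×2 minor of x·S₁ + y·S₂ on rows {1,2}, columns {1,2} is −54·x² − 108·xy = (-54)·(x + 2·y)(x), vanishing at (x:y) = (2:-1) and (0:1).
M₁ = 2·S₁ − S₂ = [[2, 4, 2], [6, 12, 6], [4, 8, 4]] = 2·(1, 3, 2)(1, 2, 1)ᵀ and M₂ = S₂ = [[-18, 18, -18], [-18, 18, -18], [-18, 18, -18]] = (-18)·(1, 1, 1)(1, -1, 1)ᵀ, so take a₁ = (1, 3, 2), b₁ = (1, 2, 1), a₂ = (1, 1, 1), b₂ = (1, -1, 1).
Each slice is an integer combination of E₁ = a₁b₁ᵀ and E₂ = a₂b₂ᵀ: S₁ = E₁ − 9·E₂, S₂ = −18·E₂, S₃ = −2·E₁ − 27·E₂; reading off coefficients, c₁ = (1, 0, -2) and c₂ = (-9, -18, -27).
Hence T = (1, 3, 2) ⊗ (1, 2, 1) ⊗ (1, 0, -2) + (1, 1, 1) ⊗ (1, -1, 1) ⊗ (-9, -18, -27), so rank(T) ≤ 2.
These bounds meet, so rank(T) = 2.

2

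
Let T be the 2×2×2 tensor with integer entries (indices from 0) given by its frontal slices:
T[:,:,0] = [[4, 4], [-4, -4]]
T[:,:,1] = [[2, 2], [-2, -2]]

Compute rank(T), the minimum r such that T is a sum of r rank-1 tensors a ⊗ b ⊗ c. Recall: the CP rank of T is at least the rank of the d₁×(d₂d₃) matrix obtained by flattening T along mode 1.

1

Lower bound: T ≠ 0 (e.g. T[0,0,0] = 4), so rank(T) ≥ 1.
Upper bound: if T = a ⊗ b ⊗ c then every fibre of T is a multiple of the corresponding factor, so read the factors off the fibres through the nonzero entry T[0,0,0] = 4.
The mode-1 fibre T[:,0,0] = [4, -4] gives a = [1, -1] (primitive direction); the mode-2 fibre T[0,:,0] = [4, 4] gives b = [1, 1]; then c[k] = T[0,0,k] / (a[0]·b[0]) = [4, 2] / 1 = [4, 2].
Expanding [1, -1] ⊗ [1, 1] ⊗ [4, 2] reproduces all 8 entries of T, so T = [1, -1] ⊗ [1, 1] ⊗ [4, 2] and rank(T) ≤ 1.
These bounds meet, so rank(T) = 1.
Check entry T[1,1,1] = -2: (-1)·(1)·(2) = -2.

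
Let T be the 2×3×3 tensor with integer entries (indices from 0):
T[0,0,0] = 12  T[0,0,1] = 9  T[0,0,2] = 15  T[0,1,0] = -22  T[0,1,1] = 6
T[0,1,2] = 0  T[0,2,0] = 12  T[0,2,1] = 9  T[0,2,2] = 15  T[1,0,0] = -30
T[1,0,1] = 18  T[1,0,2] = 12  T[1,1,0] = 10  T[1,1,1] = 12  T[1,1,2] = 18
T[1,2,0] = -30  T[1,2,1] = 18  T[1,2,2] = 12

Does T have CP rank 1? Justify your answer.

The mode-3 unfolding of T (rows indexed by k, columns by (i,j) = (0,0), (0,1), (0,2), (1,0), (1,1), (1,2)) is [[12, -22, 12, -30, 10, -30], [9, 6, 9, 18, 12, 18], [15, 0, 15, 12, 18, 12]].
There the 2×2 minor on rows k ∈ {0, 1}, columns (i,j) ∈ {(0,0), (0,1)} is det [[12, -22], [9, 6]] = 270 ≠ 0, so this unfolding has rank ≥ 2; CP rank is at least every unfolding rank, so rank(T) ≥ 2.
In particular rank(T) ≥ 2 > 1, so T is not rank-1.

No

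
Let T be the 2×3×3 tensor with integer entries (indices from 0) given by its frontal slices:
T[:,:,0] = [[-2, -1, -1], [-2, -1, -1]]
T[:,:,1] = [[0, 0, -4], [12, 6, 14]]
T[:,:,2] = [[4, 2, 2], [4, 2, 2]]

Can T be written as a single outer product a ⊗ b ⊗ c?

The mode-1 unfolding of T (rows indexed by i, columns by (j,k) = (0,0), (0,1), (0,2), (1,0), (1,1), (1,2), (2,0), (2,1), (2,2)) is [[-2, 0, 4, -1, 0, 2, -1, -4, 2], [-2, 12, 4, -1, 6, 2, -1, 14, 2]].
There the 2×2 minor on rows i ∈ {0, 1}, columns (j,k) ∈ {(0,0), (0,1)} is det [[-2, 0], [-2, 12]] = -24 ≠ 0, so this unfolding has rank ≥ 2; CP rank is at least every unfolding rank, so rank(T) ≥ 2.
In particular rank(T) ≥ 2 > 1, so T is not rank-1.

No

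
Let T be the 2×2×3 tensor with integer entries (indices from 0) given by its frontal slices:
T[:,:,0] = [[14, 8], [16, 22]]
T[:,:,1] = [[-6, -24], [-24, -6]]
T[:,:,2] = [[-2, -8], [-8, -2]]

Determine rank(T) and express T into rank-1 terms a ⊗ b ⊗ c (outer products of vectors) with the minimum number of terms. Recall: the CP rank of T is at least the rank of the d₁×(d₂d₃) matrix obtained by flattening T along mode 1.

rank(T) = 2

Lower bound: the mode-3 unfolding of T (rows indexed by k, columns by (i,j) = (0,0), (0,1), (1,0), (1,1)) is [[14, 8, 16, 22], [-6, -24, -24, -6], [-2, -8, -8, -2]].
There the 2×2 minor on rows k ∈ {0, 1}, columns (i,j) ∈ {(0,0), (0,1)} is det [[14, 8], [-6, -24]] = -288 ≠ 0, so this unfolding has rank ≥ 2; CP rank is at least every unfolding rank, so rank(T) ≥ 2. (This is only a lower bound: in general the CP rank may exceed every unfolding rank, so we still need to exhibit 2 rank-1 terms summing to T.)
Upper bound — finding two terms. Write S_k = T[:,:,k] for the frontal slices: S₀ = [[14, 8], [16, 22]], S₁ = [[-6, -24], [-24, -6]], S₂ = [[-2, -8], [-8, -2]].
If T = a₁ ⊗ b₁ ⊗ c₁ + a₂ ⊗ b₂ ⊗ c₂ then each S_k = c₁[k]·a₁b₁ᵀ + c₂[k]·a₂b₂ᵀ. S₀ and S₁ are linearly independent, so a₁b₁ᵀ and a₂b₂ᵀ must span the same plane of matrices: they are the rank-1 matrices of the form x·S₀ + y·S₁.
det(x·S₀ + y·S₁) is 180·x² + 360·xy − 540·y² = 180·(x + 3·y)(x − y), vanishing at (x:y) = (3:-1) and (1:1).
M₁ = 3·S₀ − S₁ = [[48, 48], [72, 72]] = 24·(2, 3)(1, 1)ᵀ and M₂ = S₀ + S₁ = [[8, -16], [-8, 16]] = 8·(1, -1)(1, -2)ᵀ, so take a₁ = (2, 3), b₁ = (1, 1), a₂ = (1, -1), b₂ = (1, -2).
Each slice is an integer combination of E₁ = a₁b₁ᵀ and E₂ = a₂b₂ᵀ: S₀ = 6·E₁ + 2·E₂, S₁ = −6·E₁ + 6·E₂, S₂ = −2·E₁ + 2·E₂; reading off coefficients, c₁ = (6, -6, -2) and c₂ = (2, 6, 2).
Hence T = (2, 3) ⊗ (1, 1) ⊗ (6, -6, -2) + (1, -1) ⊗ (1, -2) ⊗ (2, 6, 2), so rank(T) ≤ 2.
These bounds meet, so rank(T) = 2.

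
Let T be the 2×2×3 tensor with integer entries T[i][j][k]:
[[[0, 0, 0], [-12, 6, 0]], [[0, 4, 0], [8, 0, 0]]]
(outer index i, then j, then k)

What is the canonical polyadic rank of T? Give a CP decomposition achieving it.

Lower bound: the mode-1 unfolding of T (rows indexed by i, columns by (j,k) = (0,0), (0,1), (0,2), (1,0), (1,1), (1,2)) is [[0, 0, 0, -12, 6, 0], [0, 4, 0, 8, 0, 0]].
There the 2×2 minor on rows i ∈ {0, 1}, columns (j,k) ∈ {(0,1), (1,0)} is det [[0, -12], [4, 8]] = 48 ≠ 0, so this unfolding has rank ≥ 2; CP rank is at least every unfolding rank, so rank(T) ≥ 2. (This is only a lower bound: in general the CP rank may exceed every unfolding rank, so we still need to exhibit 2 rank-1 terms summing to T.)
Upper bound — finding two terms. Write S_k = T[:,:,k] for the frontal slices: S₀ = [[0, -12], [0, 8]], S₁ = [[0, 6], [4, 0]], S₂ = [[0, 0], [0, 0]].
If T = a₁ (x) b₁ (x) c₁ + a₂ (x) b₂ (x) c₂ then each S_k = c₁[k]·a₁b₁ᵀ + c₂[k]·a₂b₂ᵀ. S₀ and S₁ are linearly independent, so a₁b₁ᵀ and a₂b₂ᵀ must span the same plane of matrices: they are the rank-1 matrices of the form x·S₀ + y·S₁.
det(x·S₀ + y·S₁) is 48·xy − 24·y² = 24·(2·x − y)(y), vanishing at (x:y) = (1:2) and (1:0).
M₁ = S₀ + 2·S₁ = [[0, 0], [8, 8]] = 8·[0, 1][1, 1]ᵀ and M₂ = S₀ = [[0, -12], [0, 8]] = (-4)·[3, -2][0, 1]ᵀ, so take a₁ = [0, 1], b₁ = [1, 1], a₂ = [3, -2], b₂ = [0, 1].
Each slice is an integer combination of E₁ = a₁b₁ᵀ and E₂ = a₂b₂ᵀ: S₀ = −4·E₂, S₁ = 4·E₁ + 2·E₂, S₂ = 0; reading off coefficients, c₁ = [0, 4, 0] and c₂ = [-4, 2, 0].
Hence T = [0, 1] (x) [1, 1] (x) [0, 4, 0] + [3, -2] (x) [0, 1] (x) [-4, 2, 0], so rank(T) ≤ 2.
These bounds meet, so rank(T) = 2.
Check entry T[0,1,1] = 6: (0)·(1)·(4) + (3)·(1)·(2) = 6.

rank(T) = 2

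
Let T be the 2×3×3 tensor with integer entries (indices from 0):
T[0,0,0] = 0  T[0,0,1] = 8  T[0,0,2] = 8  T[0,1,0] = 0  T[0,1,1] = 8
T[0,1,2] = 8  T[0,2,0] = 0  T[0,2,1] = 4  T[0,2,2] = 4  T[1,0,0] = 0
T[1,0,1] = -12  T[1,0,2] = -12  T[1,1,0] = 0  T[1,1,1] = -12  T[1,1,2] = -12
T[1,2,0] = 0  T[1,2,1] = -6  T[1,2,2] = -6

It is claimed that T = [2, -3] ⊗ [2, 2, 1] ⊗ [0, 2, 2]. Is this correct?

Reconstruct entrywise from the claimed factors. For example, T[0,1,2] = 8 and Σₗ aₗ[0]bₗ[1]cₗ[2] = (2)·(2)·(2) = 8; checking all 18 entries, every one matches. The claim holds.

Yes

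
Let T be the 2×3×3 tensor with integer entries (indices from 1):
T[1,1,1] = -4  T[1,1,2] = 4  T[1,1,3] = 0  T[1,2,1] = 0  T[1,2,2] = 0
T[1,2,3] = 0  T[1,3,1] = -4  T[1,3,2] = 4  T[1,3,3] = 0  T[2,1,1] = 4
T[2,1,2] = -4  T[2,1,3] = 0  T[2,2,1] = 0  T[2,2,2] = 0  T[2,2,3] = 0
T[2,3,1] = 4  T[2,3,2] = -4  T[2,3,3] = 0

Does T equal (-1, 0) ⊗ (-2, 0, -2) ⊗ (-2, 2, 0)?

No

Reconstruct entry (2,1,1) from the claimed factors: Σₗ aₗ[2]bₗ[1]cₗ[1] = (0)·(-2)·(-2) = 0, but T[2,1,1] = 4. The claim is false.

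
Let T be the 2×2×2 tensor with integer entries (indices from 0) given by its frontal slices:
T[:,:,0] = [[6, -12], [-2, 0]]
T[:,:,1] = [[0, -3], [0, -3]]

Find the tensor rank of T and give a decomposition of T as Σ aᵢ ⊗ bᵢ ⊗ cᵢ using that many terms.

rank(T) = 2

Lower bound: the mode-2 unfolding of T (rows indexed by j, columns by (i,k) = (0,0), (0,1), (1,0), (1,1)) is [[6, 0, -2, 0], [-12, -3, 0, -3]].
There the 2×2 minor on rows j ∈ {0, 1}, columns (i,k) ∈ {(0,0), (0,1)} is det [[6, 0], [-12, -3]] = -18 ≠ 0, so this unfolding has rank ≥ 2; CP rank is at least every unfolding rank, so rank(T) ≥ 2. (Flattening ranks never certify an upper bound on CP rank; for that we must actually write T with 2 rank-1 terms.)
Upper bound — finding two terms. Write S_k = T[:,:,k] for the frontal slices: S₀ = [[6, -12], [-2, 0]], S₁ = [[0, -3], [0, -3]].
If T = a₁ ⊗ b₁ ⊗ c₁ + a₂ ⊗ b₂ ⊗ c₂ then each S_k = c₁[k]·a₁b₁ᵀ + c₂[k]·a₂b₂ᵀ. S₀ and S₁ are linearly independent, so a₁b₁ᵀ and a₂b₂ᵀ must span the same plane of matrices: they are the rank-1 matrices of the form x·S₀ + y·S₁.
det(x·S₀ + y·S₁) is −24·x² − 24·xy = (-24)·(x + y)(x), vanishing at (x:y) = (1:-1) and (0:1).
M₁ = S₀ − S₁ = [[6, -9], [-2, 3]] = [3, -1][2, -3]ᵀ and M₂ = S₁ = [[0, -3], [0, -3]] = (-3)·[1, 1][0, 1]ᵀ, so take a₁ = [3, -1], b₁ = [2, -3], a₂ = [1, 1], b₂ = [0, 1].
Each slice is an integer combination of E₁ = a₁b₁ᵀ and E₂ = a₂b₂ᵀ: S₀ = E₁ − 3·E₂, S₁ = −3·E₂; reading off coefficients, c₁ = [1, 0] and c₂ = [-3, -3].
Hence T = [3, -1] ⊗ [2, -3] ⊗ [1, 0] + [1, 1] ⊗ [0, 1] ⊗ [-3, -3], so rank(T) ≤ 2.
These bounds meet, so rank(T) = 2.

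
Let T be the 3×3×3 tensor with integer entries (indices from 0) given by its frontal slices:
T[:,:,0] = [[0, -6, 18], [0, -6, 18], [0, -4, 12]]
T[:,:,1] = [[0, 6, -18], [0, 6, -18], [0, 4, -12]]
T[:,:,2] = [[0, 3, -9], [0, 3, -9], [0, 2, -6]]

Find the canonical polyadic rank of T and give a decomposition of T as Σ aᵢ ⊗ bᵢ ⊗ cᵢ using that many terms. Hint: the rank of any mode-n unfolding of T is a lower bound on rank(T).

rank(T) = 1

Lower bound: T ≠ 0 (e.g. T[0,1,0] = -6), so rank(T) ≥ 1.
Upper bound: if T = a ⊗ b ⊗ c then every fibre of T is a multiple of the corresponding factor, so read the factors off the fibres through the nonzero entry T[0,1,0] = -6.
The mode-1 fibre T[:,1,0] = [-6, -6, -4] gives a = [3, 3, 2] (primitive direction); the mode-2 fibre T[0,:,0] = [0, -6, 18] gives b = [0, 1, -3]; then c[k] = T[0,1,k] / (a[0]·b[1]) = [-6, 6, 3] / 3 = [-2, 2, 1].
Expanding [3, 3, 2] ⊗ [0, 1, -3] ⊗ [-2, 2, 1] reproduces all 27 entries of T, so T = [3, 3, 2] ⊗ [0, 1, -3] ⊗ [-2, 2, 1] and rank(T) ≤ 1.
These bounds meet, so rank(T) = 1.
Check entry T[2,0,0] = 0: (2)·(0)·(-2) = 0.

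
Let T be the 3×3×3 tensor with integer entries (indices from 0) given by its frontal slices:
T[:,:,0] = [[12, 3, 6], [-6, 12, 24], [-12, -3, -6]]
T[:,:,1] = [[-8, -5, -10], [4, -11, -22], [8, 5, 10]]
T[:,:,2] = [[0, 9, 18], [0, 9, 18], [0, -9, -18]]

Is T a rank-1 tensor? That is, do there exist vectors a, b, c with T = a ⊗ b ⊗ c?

The mode-2 unfolding of T (rows indexed by j, columns by (i,k) = (0,0), (0,1), (0,2), (1,0), (1,1), (1,2), (2,0), (2,1), (2,2)) is [[12, -8, 0, -6, 4, 0, -12, 8, 0], [3, -5, 9, 12, -11, 9, -3, 5, -9], [6, -10, 18, 24, -22, 18, -6, 10, -18]].
There the 2×2 minor on rows j ∈ {0, 1}, columns (i,k) ∈ {(0,0), (0,1)} is det [[12, -8], [3, -5]] = -36 ≠ 0, so this unfolding has rank ≥ 2; CP rank is at least every unfolding rank, so rank(T) ≥ 2.
In particular rank(T) ≥ 2 > 1, so T is not rank-1.

No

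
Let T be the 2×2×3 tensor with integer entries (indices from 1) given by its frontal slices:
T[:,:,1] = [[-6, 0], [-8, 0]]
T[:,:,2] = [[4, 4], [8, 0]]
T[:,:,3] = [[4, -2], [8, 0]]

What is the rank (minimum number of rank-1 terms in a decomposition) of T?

Lower bound: the mode-3 unfolding of T (rows indexed by k, columns by (i,j) = (1,1), (1,2), (2,1), (2,2)) is [[-6, 0, -8, 0], [4, 4, 8, 0], [4, -2, 8, 0]].
There the 3×3 minor on rows k ∈ {1, 2, 3}, columns (i,j) ∈ {(1,1), (1,2), (2,1)} is det [[-6, 0, -8], [4, 4, 8], [4, -2, 8]] = -96 ≠ 0, so this unfolding has rank ≥ 3; CP rank is at least every unfolding rank, so rank(T) ≥ 3. (Flattening ranks never certify an upper bound on CP rank; for that we must actually write T with 3 rank-1 terms.)
Upper bound: T is a sum of 3 rank-1 terms, T = [1, 0] (x) [0, 1] (x) [-2, 4, -2] + [1, 0] (x) [1, -1] (x) [-2, 0, 0] + [1, 2] (x) [1, 0] (x) [-4, 4, 4] (one valid choice — decompositions are not unique — normalised so each a, b is primitive with positive first nonzero entry; check it by expanding all entries), so rank(T) ≤ 3.
These bounds meet, so rank(T) = 3.

3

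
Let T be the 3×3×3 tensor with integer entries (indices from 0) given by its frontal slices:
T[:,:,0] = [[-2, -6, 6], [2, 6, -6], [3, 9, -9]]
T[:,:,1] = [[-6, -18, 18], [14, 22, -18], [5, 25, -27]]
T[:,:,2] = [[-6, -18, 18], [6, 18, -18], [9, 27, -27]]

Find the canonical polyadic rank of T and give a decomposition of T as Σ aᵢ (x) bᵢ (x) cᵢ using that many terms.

Lower bound: in the mode-2 unfolding of T (rows indexed by j, columns by (i,k)) the 2×2 minor on rows j ∈ {0, 1}, columns (i,k) ∈ {(0,0), (1,1)} is det [[-2, 14], [-6, 22]] = 40 ≠ 0, so that unfolding has rank ≥ 2 and hence rank(T) ≥ 2 (CP rank is at least every unfolding rank, though it can be larger).
Upper bound: with S_k = T[:,:,k], the two rank-1 terms a₁b₁ᵀ, a₂b₂ᵀ are the rank-1 members of the pencil x·S₀ + y·S₁.
The 2×2 minor of x·S₀ + y·S₁ on rows {0,1}, columns {0,1} is 40·xy + 120·y² = 40·(x + 3·y)(y), vanishing at (x:y) = (3:-1) and (1:0).
M₁ = 3·S₀ − S₁ = [[0, 0, 0], [-8, -4, 0], [4, 2, 0]] = (-2)·[0, 2, -1][2, 1, 0]ᵀ and M₂ = S₀ = [[-2, -6, 6], [2, 6, -6], [3, 9, -9]] = −[2, -2, -3][1, 3, -3]ᵀ, so take a₁ = [0, 2, -1], b₁ = [2, 1, 0], a₂ = [2, -2, -3], b₂ = [1, 3, -3].
Each slice is an integer combination of E₁ = a₁b₁ᵀ and E₂ = a₂b₂ᵀ: S₀ = −E₂, S₁ = 2·E₁ − 3·E₂, S₂ = −3·E₂; reading off coefficients, c₁ = [0, 2, 0] and c₂ = [-1, -3, -3].
Hence T = [0, 2, -1] (x) [2, 1, 0] (x) [0, 2, 0] + [2, -2, -3] (x) [1, 3, -3] (x) [-1, -3, -3], so rank(T) ≤ 2.
These bounds meet, so rank(T) = 2.

rank(T) = 2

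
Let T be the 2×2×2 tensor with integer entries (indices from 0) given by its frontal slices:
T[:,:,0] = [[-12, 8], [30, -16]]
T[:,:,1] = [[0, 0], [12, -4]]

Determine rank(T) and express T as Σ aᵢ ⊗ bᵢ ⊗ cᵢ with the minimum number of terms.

rank(T) = 2

Lower bound: in the mode-2 unfolding of T (rows indexed by j, columns by (i,k)) the 2×2 minor on rows j ∈ {0, 1}, columns (i,k) ∈ {(0,0), (1,0)} is det [[-12, 30], [8, -16]] = -48 ≠ 0, so that unfolding has rank ≥ 2 and hence rank(T) ≥ 2 (CP rank is at least every unfolding rank, though it can be larger).
Upper bound: with S_k = T[:,:,k], the two rank-1 terms a₁b₁ᵀ, a₂b₂ᵀ are the rank-1 members of the pencil x·S₀ + y·S₁.
det(x·S₀ + y·S₁) is −48·x² − 48·xy = (-48)·(x + y)(x), vanishing at (x:y) = (1:-1) and (0:1).
M₁ = S₀ − S₁ = [[-12, 8], [18, -12]] = (-2)·[2, -3][3, -2]ᵀ and M₂ = S₁ = [[0, 0], [12, -4]] = 4·[0, 1][3, -1]ᵀ, so take a₁ = [2, -3], b₁ = [3, -2], a₂ = [0, 1], b₂ = [3, -1].
Each slice is an integer combination of E₁ = a₁b₁ᵀ and E₂ = a₂b₂ᵀ: S₀ = −2·E₁ + 4·E₂, S₁ = 4·E₂; reading off coefficients, c₁ = [-2, 0] and c₂ = [4, 4].
Hence T = [2, -3] ⊗ [3, -2] ⊗ [-2, 0] + [0, 1] ⊗ [3, -1] ⊗ [4, 4], so rank(T) ≤ 2.
These bounds meet, so rank(T) = 2.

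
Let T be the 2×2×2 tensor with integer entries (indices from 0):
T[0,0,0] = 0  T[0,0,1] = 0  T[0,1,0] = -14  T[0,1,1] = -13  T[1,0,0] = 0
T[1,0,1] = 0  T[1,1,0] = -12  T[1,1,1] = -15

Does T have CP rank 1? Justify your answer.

No

The mode-1 unfolding of T (rows indexed by i, columns by (j,k) = (0,0), (0,1), (1,0), (1,1)) is [[0, 0, -14, -13], [0, 0, -12, -15]].
There the 2×2 minor on rows i ∈ {0, 1}, columns (j,k) ∈ {(1,0), (1,1)} is det [[-14, -13], [-12, -15]] = 54 ≠ 0, so this unfolding has rank ≥ 2; CP rank is at least every unfolding rank, so rank(T) ≥ 2.
In particular rank(T) ≥ 2 > 1, so T is not rank-1.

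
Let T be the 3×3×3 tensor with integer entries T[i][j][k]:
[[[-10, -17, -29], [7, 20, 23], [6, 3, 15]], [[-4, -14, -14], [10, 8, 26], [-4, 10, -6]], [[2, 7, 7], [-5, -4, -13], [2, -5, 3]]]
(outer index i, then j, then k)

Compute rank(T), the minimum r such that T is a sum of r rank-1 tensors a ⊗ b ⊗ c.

2

Lower bound: in the mode-3 unfolding of T (rows indexed by k, columns by (i,j)) the 2×2 minor on rows k ∈ {0, 1}, columns (i,j) ∈ {(0,0), (0,1)} is det [[-10, 7], [-17, 20]] = -81 ≠ 0, so that unfolding has rank ≥ 2 and hence rank(T) ≥ 2 (CP rank is at least every unfolding rank, though it can be larger).
Upper bound: with S_k = T[:,:,k], the two rank-1 terms a₁b₁ᵀ, a₂b₂ᵀ are the rank-1 members of the pencil x·S₀ + y·S₁.
The 2×2 minor of x·S₀ + y·S₁ on rows {0,1}, columns {0,1} is −72·x² − 72·xy + 144·y² = (-72)·(x + 2·y)(x − y), vanishing at (x:y) = (2:-1) and (1:1).
M₁ = 2·S₀ − S₁ = [[-3, -6, 9], [6, 12, -18], [-3, -6, 9]] = (-3)·[1, -2, 1][1, 2, -3]ᵀ and M₂ = S₀ + S₁ = [[-27, 27, 9], [-18, 18, 6], [9, -9, -3]] = (-3)·[3, 2, -1][3, -3, -1]ᵀ, so take a₁ = [1, -2, 1], b₁ = [1, 2, -3], a₂ = [3, 2, -1], b₂ = [3, -3, -1].
Each slice is an integer combination of E₁ = a₁b₁ᵀ and E₂ = a₂b₂ᵀ: S₀ = −E₁ − E₂, S₁ = E₁ − 2·E₂, S₂ = −2·E₁ − 3·E₂; reading off coefficients, c₁ = [-1, 1, -2] and c₂ = [-1, -2, -3].
Hence T = [1, -2, 1] ⊗ [1, 2, -3] ⊗ [-1, 1, -2] + [3, 2, -1] ⊗ [3, -3, -1] ⊗ [-1, -2, -3], so rank(T) ≤ 2.
These bounds meet, so rank(T) = 2.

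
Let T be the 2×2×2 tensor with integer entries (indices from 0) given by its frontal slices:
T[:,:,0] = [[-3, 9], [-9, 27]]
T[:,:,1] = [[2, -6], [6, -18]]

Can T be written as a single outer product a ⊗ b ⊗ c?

Yes

If T = a ⊗ b ⊗ c then every fibre of T is a multiple of the corresponding factor, so read the factors off the fibres through the nonzero entry T[0,0,0] = -3.
The mode-1 fibre T[:,0,0] = [-3, -9] gives a = [1, 3] (primitive direction); the mode-2 fibre T[0,:,0] = [-3, 9] gives b = [1, -3]; then c[k] = T[0,0,k] / (a[0]·b[0]) = [-3, 2] / 1 = [-3, 2].
Expanding [1, 3] ⊗ [1, -3] ⊗ [-3, 2] reproduces all 8 entries of T, so T = [1, 3] ⊗ [1, -3] ⊗ [-3, 2] and rank(T) ≤ 1.
Equivalently every frontal slice T[:,:,k] is c[k] times the rank-1 matrix [1, 3] ⊗ [1, -3]. So T has rank 1 (it is nonzero).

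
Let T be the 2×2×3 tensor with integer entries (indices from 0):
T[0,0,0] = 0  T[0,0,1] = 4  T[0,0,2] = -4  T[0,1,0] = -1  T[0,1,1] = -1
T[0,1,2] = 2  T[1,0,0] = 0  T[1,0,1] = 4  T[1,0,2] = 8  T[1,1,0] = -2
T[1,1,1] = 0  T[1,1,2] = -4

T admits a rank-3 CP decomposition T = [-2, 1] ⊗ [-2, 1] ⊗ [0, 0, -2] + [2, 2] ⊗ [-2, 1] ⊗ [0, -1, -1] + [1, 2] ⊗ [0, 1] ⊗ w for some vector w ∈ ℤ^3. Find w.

w = [-1, 1, 0]

Subtract the known terms from T to get the rank-1 residual R = [1, 2] ⊗ [0, 1] ⊗ w, so R[i,j,k] = a[i]·b[j]·w[k]. Pick indices with nonzero a[0]·b[1] = (1)·(1) = 1. Only the fibre through (0,1,·) is needed: R[0,1,:] = T[0,1,:] − Σₗ aₗ[0]bₗ[1]cₗ = [-1, -1, 2] − (-2)·(1)·[0, 0, -2] − (2)·(1)·[0, -1, -1] = [-1, 1, 0]. Then w[k] = R[0,1,k] / 1 for each k, giving w = [-1, 1, 0] / 1 = [-1, 1, 0].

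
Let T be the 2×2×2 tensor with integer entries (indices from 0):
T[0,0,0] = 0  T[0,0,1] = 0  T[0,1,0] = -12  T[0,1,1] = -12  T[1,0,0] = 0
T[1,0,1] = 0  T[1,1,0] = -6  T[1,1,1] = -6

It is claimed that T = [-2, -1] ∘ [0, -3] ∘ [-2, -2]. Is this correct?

Yes

Reconstruct entrywise from the claimed factors. For example, T[1,0,1] = 0 and Σₗ aₗ[1]bₗ[0]cₗ[1] = (-1)·(0)·(-2) = 0; checking all 8 entries, every one matches. The claim holds.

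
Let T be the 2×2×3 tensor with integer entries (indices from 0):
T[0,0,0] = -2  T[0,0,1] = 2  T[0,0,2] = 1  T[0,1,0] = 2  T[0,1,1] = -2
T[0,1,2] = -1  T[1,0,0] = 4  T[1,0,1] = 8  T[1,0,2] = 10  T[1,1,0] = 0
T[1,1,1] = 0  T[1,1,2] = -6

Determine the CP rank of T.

Lower bound: in the mode-3 unfolding of T (rows indexed by k, columns by (i,j)) the 3×3 minor on rows k ∈ {0, 1, 2}, columns (i,j) ∈ {(0,0), (1,0), (1,1)} is det [[-2, 4, 0], [2, 8, 0], [1, 10, -6]] = 144 ≠ 0, so that unfolding has rank ≥ 3 and hence rank(T) ≥ 3 (CP rank is at least every unfolding rank, though it can be larger).
Upper bound: T is a sum of 3 rank-1 terms, T = (0, 1) ⊗ (0, 1) ⊗ (-4, 4, -4) + (0, 1) ⊗ (1, 0) ⊗ (8, 4, 8) + (1, 2) ⊗ (1, -1) ⊗ (-2, 2, 1) (one valid choice — decompositions are not unique — normalised so each a, b is primitive with positive first nonzero entry; check it by expanding all entries), so rank(T) ≤ 3.
These bounds meet, so rank(T) = 3.

3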